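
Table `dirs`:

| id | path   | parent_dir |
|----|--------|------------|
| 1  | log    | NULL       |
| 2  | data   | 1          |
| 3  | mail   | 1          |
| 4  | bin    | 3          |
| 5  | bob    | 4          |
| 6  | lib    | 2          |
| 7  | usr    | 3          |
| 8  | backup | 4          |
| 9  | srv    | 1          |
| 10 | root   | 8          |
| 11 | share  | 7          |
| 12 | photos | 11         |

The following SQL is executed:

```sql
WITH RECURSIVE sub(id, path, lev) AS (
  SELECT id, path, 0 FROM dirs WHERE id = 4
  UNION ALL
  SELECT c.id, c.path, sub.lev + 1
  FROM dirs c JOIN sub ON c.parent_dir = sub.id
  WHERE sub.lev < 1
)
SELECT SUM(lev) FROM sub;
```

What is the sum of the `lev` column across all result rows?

Base: id=4 (bin) at lev 0.
Iteration 1: rows with parent_dir in {4} -> bob (id 5, lev 1), backup (id 8, lev 1).
Iteration 2: lev < 1 fails for all current rows; recursion stops.
SUM(lev) = 0 + 1 + 1 = 2.

2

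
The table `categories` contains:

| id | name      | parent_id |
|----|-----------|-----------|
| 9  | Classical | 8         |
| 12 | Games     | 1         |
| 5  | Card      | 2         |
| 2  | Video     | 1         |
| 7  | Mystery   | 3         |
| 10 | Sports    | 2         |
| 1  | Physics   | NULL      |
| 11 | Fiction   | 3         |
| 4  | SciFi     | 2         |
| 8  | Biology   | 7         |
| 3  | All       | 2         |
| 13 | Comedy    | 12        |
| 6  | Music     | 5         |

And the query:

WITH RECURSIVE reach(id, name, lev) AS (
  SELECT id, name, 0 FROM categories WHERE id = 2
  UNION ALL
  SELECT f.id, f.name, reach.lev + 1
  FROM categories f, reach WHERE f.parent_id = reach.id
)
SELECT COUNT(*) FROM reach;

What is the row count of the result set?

Base: id=2 (Video) at lev 0.
Iteration 1: rows with parent_id in {2} -> All (id 3, lev 1), SciFi (id 4, lev 1), Card (id 5, lev 1), Sports (id 10, lev 1).
Iteration 2: rows with parent_id in {3,4,5,10} -> Music (id 6, lev 2), Mystery (id 7, lev 2), Fiction (id 11, lev 2).
Iteration 3: rows with parent_id in {6,7,11} -> Biology (id 8, lev 3).
Iteration 4: rows with parent_id in {8} -> Classical (id 9, lev 4).
Iteration 5: no rows with parent_id in {9}; recursion stops.
Total rows emitted: 10.

10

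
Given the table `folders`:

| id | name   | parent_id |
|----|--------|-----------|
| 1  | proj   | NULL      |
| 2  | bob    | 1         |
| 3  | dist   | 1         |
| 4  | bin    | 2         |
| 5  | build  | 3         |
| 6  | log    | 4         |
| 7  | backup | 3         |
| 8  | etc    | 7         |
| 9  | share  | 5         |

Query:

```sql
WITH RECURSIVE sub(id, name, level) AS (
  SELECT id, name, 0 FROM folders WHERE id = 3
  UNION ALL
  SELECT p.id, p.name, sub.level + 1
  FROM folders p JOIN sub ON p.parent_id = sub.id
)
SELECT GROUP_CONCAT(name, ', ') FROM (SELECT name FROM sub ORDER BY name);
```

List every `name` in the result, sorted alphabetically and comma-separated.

backup, build, dist, etc, share

Base: id=3 (dist) at level 0.
Iteration 1: rows with parent_id in {3} -> build (id 5, level 1), backup (id 7, level 1).
Iteration 2: rows with parent_id in {5,7} -> etc (id 8, level 2), share (id 9, level 2).
Iteration 3: no rows with parent_id in {8,9}; recursion stops.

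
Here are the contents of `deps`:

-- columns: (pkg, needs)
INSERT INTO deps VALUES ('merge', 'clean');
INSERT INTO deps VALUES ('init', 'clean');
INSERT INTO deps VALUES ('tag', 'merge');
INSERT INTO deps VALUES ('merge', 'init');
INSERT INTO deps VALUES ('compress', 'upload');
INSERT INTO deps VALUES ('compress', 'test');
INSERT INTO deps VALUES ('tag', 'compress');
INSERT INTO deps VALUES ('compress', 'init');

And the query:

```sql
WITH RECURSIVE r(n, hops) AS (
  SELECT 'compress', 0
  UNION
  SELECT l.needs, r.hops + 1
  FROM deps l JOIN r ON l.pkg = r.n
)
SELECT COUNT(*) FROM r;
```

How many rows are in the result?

5

Base: (compress, hops=0).
Iteration 1: edges from {compress} -> (init, hops=1), (test, hops=1), (upload, hops=1).
Iteration 2: edges from {init,test,upload} -> (clean, hops=2).
Iteration 3: no outgoing edges from {clean}; recursion stops.
Total rows emitted: 5.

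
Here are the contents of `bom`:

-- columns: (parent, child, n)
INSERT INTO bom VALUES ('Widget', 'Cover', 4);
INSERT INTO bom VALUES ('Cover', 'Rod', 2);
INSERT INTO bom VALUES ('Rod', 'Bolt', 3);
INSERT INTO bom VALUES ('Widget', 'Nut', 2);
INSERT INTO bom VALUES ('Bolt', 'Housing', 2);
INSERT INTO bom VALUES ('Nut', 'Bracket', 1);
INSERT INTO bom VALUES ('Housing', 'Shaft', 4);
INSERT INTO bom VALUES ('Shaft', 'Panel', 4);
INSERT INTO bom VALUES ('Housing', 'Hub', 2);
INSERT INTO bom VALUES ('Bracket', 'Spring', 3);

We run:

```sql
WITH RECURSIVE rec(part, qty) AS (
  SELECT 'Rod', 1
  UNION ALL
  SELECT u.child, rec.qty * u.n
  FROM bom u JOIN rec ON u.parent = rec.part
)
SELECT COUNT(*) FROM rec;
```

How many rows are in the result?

Base: (Rod, qty=1).
Iteration 1: components of {Rod} -> Bolt = 1*3 = 3.
Iteration 2: components of {Bolt} -> Housing = 3*2 = 6.
Iteration 3: components of {Housing} -> Hub = 6*2 = 12, Shaft = 6*4 = 24.
Iteration 4: components of {Hub,Shaft} -> Panel = 24*4 = 96.
Iteration 5: no further components; recursion stops.
Total rows emitted: 6.

6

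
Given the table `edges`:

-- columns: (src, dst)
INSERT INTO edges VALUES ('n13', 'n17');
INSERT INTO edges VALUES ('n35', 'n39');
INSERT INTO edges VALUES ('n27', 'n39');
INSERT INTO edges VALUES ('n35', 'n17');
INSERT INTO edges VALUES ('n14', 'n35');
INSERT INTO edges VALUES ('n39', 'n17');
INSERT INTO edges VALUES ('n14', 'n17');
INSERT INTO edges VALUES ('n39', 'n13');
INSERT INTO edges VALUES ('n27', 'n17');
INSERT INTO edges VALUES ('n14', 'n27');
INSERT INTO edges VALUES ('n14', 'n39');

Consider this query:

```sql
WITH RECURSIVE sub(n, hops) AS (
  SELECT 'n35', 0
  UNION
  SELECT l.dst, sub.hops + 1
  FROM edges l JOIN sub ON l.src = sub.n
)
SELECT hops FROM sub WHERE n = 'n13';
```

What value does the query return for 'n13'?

2

Base: (n35, hops=0).
Iteration 1: edges from {n35} -> (n17, hops=1), (n39, hops=1).
Iteration 2: edges from {n17,n39} -> (n13, hops=2), (n17, hops=2).
Iteration 3: edges from {n13,n17} -> (n17, hops=3).
Iteration 4: no outgoing edges from {n17}; recursion stops.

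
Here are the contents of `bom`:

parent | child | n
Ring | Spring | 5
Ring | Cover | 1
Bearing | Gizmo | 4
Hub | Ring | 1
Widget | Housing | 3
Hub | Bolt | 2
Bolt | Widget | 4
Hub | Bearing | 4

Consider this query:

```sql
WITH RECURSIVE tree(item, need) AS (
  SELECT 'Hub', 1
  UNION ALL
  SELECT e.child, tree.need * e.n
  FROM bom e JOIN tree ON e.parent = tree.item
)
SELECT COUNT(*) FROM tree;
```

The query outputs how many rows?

9

Base: (Hub, need=1).
Iteration 1: components of {Hub} -> Bearing = 1*4 = 4, Bolt = 1*2 = 2, Ring = 1*1 = 1.
Iteration 2: components of {Bearing,Bolt,Ring} -> Cover = 1*1 = 1, Gizmo = 4*4 = 16, Spring = 1*5 = 5, Widget = 2*4 = 8.
Iteration 3: components of {Cover,Gizmo,Spring,Widget} -> Housing = 8*3 = 24.
Iteration 4: no further components; recursion stops.
Total rows emitted: 9.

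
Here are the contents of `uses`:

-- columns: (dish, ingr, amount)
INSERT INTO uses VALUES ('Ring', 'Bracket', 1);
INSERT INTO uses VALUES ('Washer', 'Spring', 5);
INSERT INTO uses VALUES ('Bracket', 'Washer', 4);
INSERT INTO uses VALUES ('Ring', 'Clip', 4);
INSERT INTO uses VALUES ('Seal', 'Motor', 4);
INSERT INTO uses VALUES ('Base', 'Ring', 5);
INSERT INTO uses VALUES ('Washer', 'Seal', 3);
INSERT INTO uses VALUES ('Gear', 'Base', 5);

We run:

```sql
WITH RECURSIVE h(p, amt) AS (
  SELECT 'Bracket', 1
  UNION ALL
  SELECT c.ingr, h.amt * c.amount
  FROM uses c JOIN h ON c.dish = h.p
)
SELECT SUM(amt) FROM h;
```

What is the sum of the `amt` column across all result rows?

85

Base: (Bracket, amt=1).
Iteration 1: components of {Bracket} -> Washer = 1*4 = 4.
Iteration 2: components of {Washer} -> Seal = 4*3 = 12, Spring = 4*5 = 20.
Iteration 3: components of {Seal,Spring} -> Motor = 12*4 = 48.
Iteration 4: no further components; recursion stops.
SUM(amt) = 1 + 4 + 12 + 20 + 48 = 85.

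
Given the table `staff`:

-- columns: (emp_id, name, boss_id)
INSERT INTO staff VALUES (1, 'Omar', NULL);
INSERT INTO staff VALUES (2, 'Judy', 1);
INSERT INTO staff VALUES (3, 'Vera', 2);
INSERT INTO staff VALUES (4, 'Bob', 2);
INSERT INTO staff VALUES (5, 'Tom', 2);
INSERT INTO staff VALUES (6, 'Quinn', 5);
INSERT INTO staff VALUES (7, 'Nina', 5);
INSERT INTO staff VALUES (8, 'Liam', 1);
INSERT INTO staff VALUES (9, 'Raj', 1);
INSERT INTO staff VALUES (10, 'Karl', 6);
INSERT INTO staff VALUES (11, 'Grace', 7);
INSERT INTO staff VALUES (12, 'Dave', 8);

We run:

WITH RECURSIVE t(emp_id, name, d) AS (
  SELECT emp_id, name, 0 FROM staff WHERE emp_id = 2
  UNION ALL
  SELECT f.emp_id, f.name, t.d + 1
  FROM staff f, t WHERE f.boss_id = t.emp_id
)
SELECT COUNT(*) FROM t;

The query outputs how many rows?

Base: emp_id=2 (Judy) at d 0.
Iteration 1: rows with boss_id in {2} -> Vera (id 3, d 1), Bob (id 4, d 1), Tom (id 5, d 1).
Iteration 2: rows with boss_id in {3,4,5} -> Quinn (id 6, d 2), Nina (id 7, d 2).
Iteration 3: rows with boss_id in {6,7} -> Karl (id 10, d 3), Grace (id 11, d 3).
Iteration 4: no rows with boss_id in {10,11}; recursion stops.
Total rows emitted: 8.

8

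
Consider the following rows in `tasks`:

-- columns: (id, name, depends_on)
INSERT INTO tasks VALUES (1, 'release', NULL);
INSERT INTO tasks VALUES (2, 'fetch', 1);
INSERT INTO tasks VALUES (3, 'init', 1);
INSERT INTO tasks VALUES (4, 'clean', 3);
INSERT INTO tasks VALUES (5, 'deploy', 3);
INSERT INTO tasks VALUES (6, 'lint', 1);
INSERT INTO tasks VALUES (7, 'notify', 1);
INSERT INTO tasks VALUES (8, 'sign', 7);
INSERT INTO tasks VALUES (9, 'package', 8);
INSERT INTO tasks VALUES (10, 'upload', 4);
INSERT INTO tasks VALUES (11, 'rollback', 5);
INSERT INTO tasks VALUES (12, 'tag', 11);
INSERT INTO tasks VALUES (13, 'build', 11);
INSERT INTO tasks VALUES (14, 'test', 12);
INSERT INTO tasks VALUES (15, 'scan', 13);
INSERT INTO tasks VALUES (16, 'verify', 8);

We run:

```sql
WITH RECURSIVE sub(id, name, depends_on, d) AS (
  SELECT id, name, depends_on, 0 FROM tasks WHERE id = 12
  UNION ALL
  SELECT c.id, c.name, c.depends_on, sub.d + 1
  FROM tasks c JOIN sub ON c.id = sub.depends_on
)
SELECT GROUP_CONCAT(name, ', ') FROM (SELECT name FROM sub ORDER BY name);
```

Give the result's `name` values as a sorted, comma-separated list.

Base: id=12 (tag), depends_on=11, d 0.
Iteration 1: join on id=11 -> rollback (id 11, depends_on=5, d 1).
Iteration 2: join on id=5 -> deploy (id 5, depends_on=3, d 2).
Iteration 3: join on id=3 -> init (id 3, depends_on=1, d 3).
Iteration 4: join on id=1 -> release (id 1, depends_on=NULL, d 4).
Iteration 5: depends_on is NULL; no match; recursion stops.

deploy, init, release, rollback, tag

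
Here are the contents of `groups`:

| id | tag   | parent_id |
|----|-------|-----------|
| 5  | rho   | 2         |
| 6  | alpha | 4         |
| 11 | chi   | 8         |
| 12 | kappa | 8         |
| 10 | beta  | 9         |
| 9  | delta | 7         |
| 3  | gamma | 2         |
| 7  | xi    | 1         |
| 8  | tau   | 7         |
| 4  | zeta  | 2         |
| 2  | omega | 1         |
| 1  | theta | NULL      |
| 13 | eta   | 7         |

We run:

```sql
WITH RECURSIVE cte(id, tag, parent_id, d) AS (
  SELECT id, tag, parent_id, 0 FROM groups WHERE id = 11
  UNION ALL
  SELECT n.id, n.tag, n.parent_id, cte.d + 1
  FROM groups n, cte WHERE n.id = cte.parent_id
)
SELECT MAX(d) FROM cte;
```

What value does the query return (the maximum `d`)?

Base: id=11 (chi), parent_id=8, d 0.
Iteration 1: join on id=8 -> tau (id 8, parent_id=7, d 1).
Iteration 2: join on id=7 -> xi (id 7, parent_id=1, d 2).
Iteration 3: join on id=1 -> theta (id 1, parent_id=NULL, d 3).
Iteration 4: parent_id is NULL; no match; recursion stops.
d values: 0, 1, 2, 3; the maximum is 3.

3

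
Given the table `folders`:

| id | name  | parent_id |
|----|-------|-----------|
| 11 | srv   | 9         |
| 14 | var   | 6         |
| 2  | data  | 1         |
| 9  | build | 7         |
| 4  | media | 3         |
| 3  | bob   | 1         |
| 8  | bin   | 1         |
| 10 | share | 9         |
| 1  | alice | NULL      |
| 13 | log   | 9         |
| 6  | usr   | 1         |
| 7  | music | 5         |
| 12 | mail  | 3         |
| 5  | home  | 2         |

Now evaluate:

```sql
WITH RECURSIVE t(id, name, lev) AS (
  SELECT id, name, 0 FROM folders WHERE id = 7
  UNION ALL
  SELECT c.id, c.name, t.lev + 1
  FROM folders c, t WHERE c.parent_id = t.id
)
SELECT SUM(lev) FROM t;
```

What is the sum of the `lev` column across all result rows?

7

Base: id=7 (music) at lev 0.
Iteration 1: rows with parent_id in {7} -> build (id 9, lev 1).
Iteration 2: rows with parent_id in {9} -> share (id 10, lev 2), srv (id 11, lev 2), log (id 13, lev 2).
Iteration 3: no rows with parent_id in {10,11,13}; recursion stops.
SUM(lev) = 0 + 1 + 2 + 2 + 2 = 7.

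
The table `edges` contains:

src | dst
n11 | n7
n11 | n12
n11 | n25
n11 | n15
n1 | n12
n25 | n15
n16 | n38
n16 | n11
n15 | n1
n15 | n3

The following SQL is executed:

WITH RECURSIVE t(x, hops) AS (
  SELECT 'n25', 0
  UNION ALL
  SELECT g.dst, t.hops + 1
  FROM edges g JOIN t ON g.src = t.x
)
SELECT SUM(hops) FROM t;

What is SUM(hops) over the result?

8

Base: (n25, hops=0).
Iteration 1: edges from {n25} -> (n15, hops=1).
Iteration 2: edges from {n15} -> (n1, hops=2), (n3, hops=2).
Iteration 3: edges from {n1,n3} -> (n12, hops=3).
Iteration 4: no outgoing edges from {n12}; recursion stops.
SUM(hops) = 0 + 1 + 2 + 2 + 3 = 8.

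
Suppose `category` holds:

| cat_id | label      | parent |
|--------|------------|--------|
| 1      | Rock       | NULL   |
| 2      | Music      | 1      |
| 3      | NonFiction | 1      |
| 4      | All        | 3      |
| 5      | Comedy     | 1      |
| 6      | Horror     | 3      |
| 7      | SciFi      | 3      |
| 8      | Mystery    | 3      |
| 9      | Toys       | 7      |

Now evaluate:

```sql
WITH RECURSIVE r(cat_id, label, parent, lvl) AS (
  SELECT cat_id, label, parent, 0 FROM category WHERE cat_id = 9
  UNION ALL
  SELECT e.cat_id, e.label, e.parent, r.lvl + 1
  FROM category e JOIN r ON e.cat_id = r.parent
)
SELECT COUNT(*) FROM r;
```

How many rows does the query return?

Base: cat_id=9 (Toys), parent=7, lvl 0.
Iteration 1: join on cat_id=7 -> SciFi (id 7, parent=3, lvl 1).
Iteration 2: join on cat_id=3 -> NonFiction (id 3, parent=1, lvl 2).
Iteration 3: join on cat_id=1 -> Rock (id 1, parent=NULL, lvl 3).
Iteration 4: parent is NULL; no match; recursion stops.
Total rows emitted: 4.

4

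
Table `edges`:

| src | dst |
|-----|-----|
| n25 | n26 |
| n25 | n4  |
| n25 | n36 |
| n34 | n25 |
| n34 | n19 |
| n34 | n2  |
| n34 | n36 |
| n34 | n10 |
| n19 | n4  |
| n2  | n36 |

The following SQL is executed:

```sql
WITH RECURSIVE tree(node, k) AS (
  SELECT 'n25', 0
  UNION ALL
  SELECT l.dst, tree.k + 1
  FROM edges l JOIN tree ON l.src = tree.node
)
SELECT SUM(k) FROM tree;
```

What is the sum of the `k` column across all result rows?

Base: (n25, k=0).
Iteration 1: edges from {n25} -> (n26, k=1), (n36, k=1), (n4, k=1).
Iteration 2: no outgoing edges from {n26,n36,n4}; recursion stops.
SUM(k) = 0 + 1 + 1 + 1 = 3.

3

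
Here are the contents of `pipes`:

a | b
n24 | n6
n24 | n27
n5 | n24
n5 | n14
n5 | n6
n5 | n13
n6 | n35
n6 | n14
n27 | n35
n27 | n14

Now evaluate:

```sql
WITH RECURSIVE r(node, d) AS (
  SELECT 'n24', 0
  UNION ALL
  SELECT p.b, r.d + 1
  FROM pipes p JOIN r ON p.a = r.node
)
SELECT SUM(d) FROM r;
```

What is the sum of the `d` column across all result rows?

Base: (n24, d=0).
Iteration 1: edges from {n24} -> (n27, d=1), (n6, d=1).
Iteration 2: edges from {n27,n6} -> (n14, d=2) x2, (n35, d=2) x2. [UNION ALL keeps all 4 new rows, including repeats]
Iteration 3: no outgoing edges from {n14,n35}; recursion stops.
SUM(d) = 0 + 1 + 1 + 2 + 2 + 2 + 2 = 10.

10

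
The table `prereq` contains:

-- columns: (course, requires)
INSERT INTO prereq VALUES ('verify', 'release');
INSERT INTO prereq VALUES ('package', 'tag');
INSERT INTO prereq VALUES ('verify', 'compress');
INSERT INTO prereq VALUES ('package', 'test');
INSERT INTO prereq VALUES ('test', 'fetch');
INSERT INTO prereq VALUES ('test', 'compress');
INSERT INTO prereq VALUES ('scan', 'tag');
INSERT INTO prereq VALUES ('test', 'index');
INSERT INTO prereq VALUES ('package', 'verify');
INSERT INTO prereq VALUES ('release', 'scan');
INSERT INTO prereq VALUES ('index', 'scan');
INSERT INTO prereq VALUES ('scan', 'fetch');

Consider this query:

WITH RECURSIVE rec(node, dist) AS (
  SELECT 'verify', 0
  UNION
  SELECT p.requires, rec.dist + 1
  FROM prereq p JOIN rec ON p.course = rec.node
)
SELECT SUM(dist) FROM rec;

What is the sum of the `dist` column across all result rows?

10

Base: (verify, dist=0).
Iteration 1: edges from {verify} -> (compress, dist=1), (release, dist=1).
Iteration 2: edges from {compress,release} -> (scan, dist=2).
Iteration 3: edges from {scan} -> (fetch, dist=3), (tag, dist=3).
Iteration 4: no outgoing edges from {fetch,tag}; recursion stops.
SUM(dist) = 0 + 1 + 1 + 2 + 3 + 3 = 10.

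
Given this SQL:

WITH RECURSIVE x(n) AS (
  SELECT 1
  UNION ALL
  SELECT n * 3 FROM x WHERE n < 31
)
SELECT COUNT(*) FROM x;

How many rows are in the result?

Base: n=1.
Iteration 1: 1 < 31 holds -> n = 1 * 3 = 3.
Iteration 2: 3 < 31 holds -> n = 3 * 3 = 9.
Iteration 3: 9 < 31 holds -> n = 9 * 3 = 27.
Iteration 4: 27 < 31 holds -> n = 27 * 3 = 81.
Iteration 5: 81 < 31 fails; recursion stops.
Total rows emitted: 5.

5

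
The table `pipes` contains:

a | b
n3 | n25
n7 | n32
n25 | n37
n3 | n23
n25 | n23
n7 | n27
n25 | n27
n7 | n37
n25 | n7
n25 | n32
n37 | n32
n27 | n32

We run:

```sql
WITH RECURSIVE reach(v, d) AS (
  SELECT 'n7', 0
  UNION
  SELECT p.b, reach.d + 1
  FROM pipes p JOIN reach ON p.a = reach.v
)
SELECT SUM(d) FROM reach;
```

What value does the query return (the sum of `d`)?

Base: (n7, d=0).
Iteration 1: edges from {n7} -> (n27, d=1), (n32, d=1), (n37, d=1).
Iteration 2: edges from {n27,n32,n37} -> (n32, d=2). [UNION drops 1 duplicate row(s)]
Iteration 3: no outgoing edges from {n32}; recursion stops.
SUM(d) = 0 + 1 + 1 + 1 + 2 = 5.

5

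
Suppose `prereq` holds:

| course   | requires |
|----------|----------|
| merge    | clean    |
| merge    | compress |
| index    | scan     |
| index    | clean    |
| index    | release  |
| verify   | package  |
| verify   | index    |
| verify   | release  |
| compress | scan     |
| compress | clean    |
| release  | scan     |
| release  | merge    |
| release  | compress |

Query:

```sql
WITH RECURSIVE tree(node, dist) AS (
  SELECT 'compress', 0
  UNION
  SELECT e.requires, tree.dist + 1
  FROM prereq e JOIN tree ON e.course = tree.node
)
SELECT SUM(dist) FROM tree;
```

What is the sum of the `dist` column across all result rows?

Base: (compress, dist=0).
Iteration 1: edges from {compress} -> (clean, dist=1), (scan, dist=1).
Iteration 2: no outgoing edges from {clean,scan}; recursion stops.
SUM(dist) = 0 + 1 + 1 = 2.

2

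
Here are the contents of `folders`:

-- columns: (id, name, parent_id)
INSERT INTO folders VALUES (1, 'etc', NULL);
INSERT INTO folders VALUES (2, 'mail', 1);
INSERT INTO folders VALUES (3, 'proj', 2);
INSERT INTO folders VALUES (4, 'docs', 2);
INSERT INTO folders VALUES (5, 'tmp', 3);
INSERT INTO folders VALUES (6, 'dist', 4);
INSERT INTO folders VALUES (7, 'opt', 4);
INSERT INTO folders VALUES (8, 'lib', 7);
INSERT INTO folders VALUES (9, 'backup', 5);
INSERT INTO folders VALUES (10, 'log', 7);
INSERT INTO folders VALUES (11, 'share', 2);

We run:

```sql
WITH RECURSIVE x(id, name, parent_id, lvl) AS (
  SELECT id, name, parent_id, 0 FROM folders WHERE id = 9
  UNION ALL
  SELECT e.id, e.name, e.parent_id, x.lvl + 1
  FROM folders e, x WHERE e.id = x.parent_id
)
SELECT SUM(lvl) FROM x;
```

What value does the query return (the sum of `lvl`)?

Base: id=9 (backup), parent_id=5, lvl 0.
Iteration 1: join on id=5 -> tmp (id 5, parent_id=3, lvl 1).
Iteration 2: join on id=3 -> proj (id 3, parent_id=2, lvl 2).
Iteration 3: join on id=2 -> mail (id 2, parent_id=1, lvl 3).
Iteration 4: join on id=1 -> etc (id 1, parent_id=NULL, lvl 4).
Iteration 5: parent_id is NULL; no match; recursion stops.
SUM(lvl) = 0 + 1 + 2 + 3 + 4 = 10.

10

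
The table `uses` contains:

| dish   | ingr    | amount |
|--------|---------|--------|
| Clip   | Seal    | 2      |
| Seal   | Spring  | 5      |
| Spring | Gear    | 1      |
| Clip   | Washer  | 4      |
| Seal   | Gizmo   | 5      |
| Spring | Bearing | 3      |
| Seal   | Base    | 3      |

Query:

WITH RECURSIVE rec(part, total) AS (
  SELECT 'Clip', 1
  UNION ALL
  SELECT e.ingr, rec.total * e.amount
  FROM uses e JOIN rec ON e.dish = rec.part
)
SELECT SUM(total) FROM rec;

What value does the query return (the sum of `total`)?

73

Base: (Clip, total=1).
Iteration 1: components of {Clip} -> Seal = 1*2 = 2, Washer = 1*4 = 4.
Iteration 2: components of {Seal,Washer} -> Base = 2*3 = 6, Gizmo = 2*5 = 10, Spring = 2*5 = 10.
Iteration 3: components of {Base,Gizmo,Spring} -> Bearing = 10*3 = 30, Gear = 10*1 = 10.
Iteration 4: no further components; recursion stops.
SUM(total) = 1 + 2 + 4 + 10 + 10 + 6 + 10 + 30 = 73.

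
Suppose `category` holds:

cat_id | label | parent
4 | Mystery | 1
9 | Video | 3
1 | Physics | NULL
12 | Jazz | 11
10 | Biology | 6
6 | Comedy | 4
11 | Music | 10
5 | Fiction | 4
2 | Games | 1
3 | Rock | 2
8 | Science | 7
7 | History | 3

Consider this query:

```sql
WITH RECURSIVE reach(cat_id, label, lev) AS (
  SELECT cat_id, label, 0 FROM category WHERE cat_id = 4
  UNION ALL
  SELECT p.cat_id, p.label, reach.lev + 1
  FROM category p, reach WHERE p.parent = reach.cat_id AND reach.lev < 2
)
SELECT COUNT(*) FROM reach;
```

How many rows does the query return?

Base: cat_id=4 (Mystery) at lev 0.
Iteration 1: rows with parent in {4} -> Fiction (id 5, lev 1), Comedy (id 6, lev 1).
Iteration 2: rows with parent in {5,6} -> Biology (id 10, lev 2).
Iteration 3: lev < 2 fails for all current rows; recursion stops.
Total rows emitted: 4.

4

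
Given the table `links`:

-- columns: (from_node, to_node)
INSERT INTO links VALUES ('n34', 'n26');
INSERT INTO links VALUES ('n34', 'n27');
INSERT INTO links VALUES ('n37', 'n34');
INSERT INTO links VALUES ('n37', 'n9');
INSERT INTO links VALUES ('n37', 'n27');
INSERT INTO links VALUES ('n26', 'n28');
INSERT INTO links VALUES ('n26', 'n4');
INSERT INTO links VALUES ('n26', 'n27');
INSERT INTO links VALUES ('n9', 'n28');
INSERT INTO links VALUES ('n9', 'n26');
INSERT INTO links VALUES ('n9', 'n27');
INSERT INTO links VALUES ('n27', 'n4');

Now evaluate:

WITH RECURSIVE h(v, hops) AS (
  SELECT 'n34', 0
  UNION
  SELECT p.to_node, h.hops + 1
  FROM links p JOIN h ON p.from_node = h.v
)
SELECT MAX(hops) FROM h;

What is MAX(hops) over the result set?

3

Base: (n34, hops=0).
Iteration 1: edges from {n34} -> (n26, hops=1), (n27, hops=1).
Iteration 2: edges from {n26,n27} -> (n27, hops=2), (n28, hops=2), (n4, hops=2). [UNION drops 1 duplicate row(s)]
Iteration 3: edges from {n27,n28,n4} -> (n4, hops=3).
Iteration 4: no outgoing edges from {n4}; recursion stops.
hops values: 0, 1, 1, 2, 2, 2, 3; the maximum is 3.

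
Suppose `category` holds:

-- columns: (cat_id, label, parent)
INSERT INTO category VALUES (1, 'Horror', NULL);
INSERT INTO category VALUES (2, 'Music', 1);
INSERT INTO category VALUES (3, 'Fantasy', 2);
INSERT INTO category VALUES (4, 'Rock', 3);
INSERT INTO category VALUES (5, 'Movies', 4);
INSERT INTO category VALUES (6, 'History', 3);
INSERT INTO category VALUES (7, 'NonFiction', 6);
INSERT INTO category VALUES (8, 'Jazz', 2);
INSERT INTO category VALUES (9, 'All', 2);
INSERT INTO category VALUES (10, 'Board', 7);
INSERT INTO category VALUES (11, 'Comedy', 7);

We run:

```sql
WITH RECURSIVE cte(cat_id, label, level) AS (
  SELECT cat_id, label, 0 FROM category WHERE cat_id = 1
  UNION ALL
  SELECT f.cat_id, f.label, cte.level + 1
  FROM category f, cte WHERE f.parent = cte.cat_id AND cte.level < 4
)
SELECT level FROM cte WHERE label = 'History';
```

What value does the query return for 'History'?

3

Base: cat_id=1 (Horror) at level 0.
Iteration 1: rows with parent in {1} -> Music (id 2, level 1).
Iteration 2: rows with parent in {2} -> Fantasy (id 3, level 2), Jazz (id 8, level 2), All (id 9, level 2).
Iteration 3: rows with parent in {3,8,9} -> Rock (id 4, level 3), History (id 6, level 3).
Iteration 4: rows with parent in {4,6} -> Movies (id 5, level 4), NonFiction (id 7, level 4).
Iteration 5: level < 4 fails for all current rows; recursion stops.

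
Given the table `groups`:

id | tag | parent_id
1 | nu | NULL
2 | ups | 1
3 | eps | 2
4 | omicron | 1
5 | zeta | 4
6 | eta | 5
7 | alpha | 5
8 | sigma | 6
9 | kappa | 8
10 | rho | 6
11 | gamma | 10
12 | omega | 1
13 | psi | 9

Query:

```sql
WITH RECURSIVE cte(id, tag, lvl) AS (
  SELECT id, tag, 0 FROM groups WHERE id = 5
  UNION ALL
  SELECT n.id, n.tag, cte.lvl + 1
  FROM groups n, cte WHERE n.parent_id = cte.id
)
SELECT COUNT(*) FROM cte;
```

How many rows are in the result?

8

Base: id=5 (zeta) at lvl 0.
Iteration 1: rows with parent_id in {5} -> eta (id 6, lvl 1), alpha (id 7, lvl 1).
Iteration 2: rows with parent_id in {6,7} -> sigma (id 8, lvl 2), rho (id 10, lvl 2).
Iteration 3: rows with parent_id in {8,10} -> kappa (id 9, lvl 3), gamma (id 11, lvl 3).
Iteration 4: rows with parent_id in {9,11} -> psi (id 13, lvl 4).
Iteration 5: no rows with parent_id in {13}; recursion stops.
Total rows emitted: 8.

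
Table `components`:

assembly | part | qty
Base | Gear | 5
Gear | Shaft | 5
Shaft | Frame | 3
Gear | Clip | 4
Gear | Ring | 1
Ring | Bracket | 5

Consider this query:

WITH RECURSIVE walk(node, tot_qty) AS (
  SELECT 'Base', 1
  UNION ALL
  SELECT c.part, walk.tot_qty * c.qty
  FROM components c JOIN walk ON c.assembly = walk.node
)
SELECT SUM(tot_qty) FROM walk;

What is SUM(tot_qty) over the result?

Base: (Base, tot_qty=1).
Iteration 1: components of {Base} -> Gear = 1*5 = 5.
Iteration 2: components of {Gear} -> Clip = 5*4 = 20, Ring = 5*1 = 5, Shaft = 5*5 = 25.
Iteration 3: components of {Clip,Ring,Shaft} -> Bracket = 5*5 = 25, Frame = 25*3 = 75.
Iteration 4: no further components; recursion stops.
SUM(tot_qty) = 1 + 5 + 25 + 20 + 5 + 75 + 25 = 156.

156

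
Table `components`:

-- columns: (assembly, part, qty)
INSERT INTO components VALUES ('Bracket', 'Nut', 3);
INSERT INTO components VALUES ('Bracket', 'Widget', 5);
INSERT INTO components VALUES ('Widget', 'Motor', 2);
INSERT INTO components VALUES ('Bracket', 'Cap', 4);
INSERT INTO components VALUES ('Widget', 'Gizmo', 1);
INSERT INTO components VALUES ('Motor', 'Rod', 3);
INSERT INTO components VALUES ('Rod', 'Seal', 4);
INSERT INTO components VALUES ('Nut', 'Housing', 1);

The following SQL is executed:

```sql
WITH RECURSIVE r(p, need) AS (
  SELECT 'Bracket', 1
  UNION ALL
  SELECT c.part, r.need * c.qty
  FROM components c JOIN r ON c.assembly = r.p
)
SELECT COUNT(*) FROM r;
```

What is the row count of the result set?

9

Base: (Bracket, need=1).
Iteration 1: components of {Bracket} -> Cap = 1*4 = 4, Nut = 1*3 = 3, Widget = 1*5 = 5.
Iteration 2: components of {Cap,Nut,Widget} -> Gizmo = 5*1 = 5, Housing = 3*1 = 3, Motor = 5*2 = 10.
Iteration 3: components of {Gizmo,Housing,Motor} -> Rod = 10*3 = 30.
Iteration 4: components of {Rod} -> Seal = 30*4 = 120.
Iteration 5: no further components; recursion stops.
Total rows emitted: 9.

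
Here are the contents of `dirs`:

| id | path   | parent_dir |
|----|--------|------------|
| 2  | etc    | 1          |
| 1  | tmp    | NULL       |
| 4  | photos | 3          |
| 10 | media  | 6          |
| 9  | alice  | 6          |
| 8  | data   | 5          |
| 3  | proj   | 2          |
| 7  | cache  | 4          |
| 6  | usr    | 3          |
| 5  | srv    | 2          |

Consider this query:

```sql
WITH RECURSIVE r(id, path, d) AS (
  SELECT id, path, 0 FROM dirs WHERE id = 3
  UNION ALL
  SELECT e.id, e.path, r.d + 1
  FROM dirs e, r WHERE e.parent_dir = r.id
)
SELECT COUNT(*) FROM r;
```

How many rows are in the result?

6

Base: id=3 (proj) at d 0.
Iteration 1: rows with parent_dir in {3} -> photos (id 4, d 1), usr (id 6, d 1).
Iteration 2: rows with parent_dir in {4,6} -> cache (id 7, d 2), alice (id 9, d 2), media (id 10, d 2).
Iteration 3: no rows with parent_dir in {7,9,10}; recursion stops.
Total rows emitted: 6.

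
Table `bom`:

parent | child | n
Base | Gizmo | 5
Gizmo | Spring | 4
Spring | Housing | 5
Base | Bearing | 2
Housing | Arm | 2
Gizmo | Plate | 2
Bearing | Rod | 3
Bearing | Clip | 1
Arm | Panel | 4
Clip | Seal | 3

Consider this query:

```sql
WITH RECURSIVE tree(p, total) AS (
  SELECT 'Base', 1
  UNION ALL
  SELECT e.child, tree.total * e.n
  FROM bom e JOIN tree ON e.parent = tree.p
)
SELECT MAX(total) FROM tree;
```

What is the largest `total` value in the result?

800

Base: (Base, total=1).
Iteration 1: components of {Base} -> Bearing = 1*2 = 2, Gizmo = 1*5 = 5.
Iteration 2: components of {Bearing,Gizmo} -> Clip = 2*1 = 2, Plate = 5*2 = 10, Rod = 2*3 = 6, Spring = 5*4 = 20.
Iteration 3: components of {Clip,Plate,Rod,Spring} -> Housing = 20*5 = 100, Seal = 2*3 = 6.
Iteration 4: components of {Housing,Seal} -> Arm = 100*2 = 200.
Iteration 5: components of {Arm} -> Panel = 200*4 = 800.
Iteration 6: no further components; recursion stops.
total values: 1, 5, 2, 20, 10, 6, 2, 100, 6, 200, 800; the maximum is 800.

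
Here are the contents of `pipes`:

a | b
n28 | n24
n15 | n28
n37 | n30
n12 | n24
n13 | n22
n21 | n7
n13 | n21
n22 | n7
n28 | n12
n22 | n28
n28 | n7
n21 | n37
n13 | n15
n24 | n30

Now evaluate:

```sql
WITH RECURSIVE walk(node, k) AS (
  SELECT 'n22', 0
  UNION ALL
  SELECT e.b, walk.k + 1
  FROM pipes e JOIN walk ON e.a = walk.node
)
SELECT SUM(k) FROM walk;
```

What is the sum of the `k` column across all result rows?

Base: (n22, k=0).
Iteration 1: edges from {n22} -> (n28, k=1), (n7, k=1).
Iteration 2: edges from {n28,n7} -> (n12, k=2), (n24, k=2), (n7, k=2).
Iteration 3: edges from {n12,n24,n7} -> (n24, k=3), (n30, k=3).
Iteration 4: edges from {n24,n30} -> (n30, k=4).
Iteration 5: no outgoing edges from {n30}; recursion stops.
SUM(k) = 0 + 1 + 1 + 2 + 2 + 2 + 3 + 3 + 4 = 18.

18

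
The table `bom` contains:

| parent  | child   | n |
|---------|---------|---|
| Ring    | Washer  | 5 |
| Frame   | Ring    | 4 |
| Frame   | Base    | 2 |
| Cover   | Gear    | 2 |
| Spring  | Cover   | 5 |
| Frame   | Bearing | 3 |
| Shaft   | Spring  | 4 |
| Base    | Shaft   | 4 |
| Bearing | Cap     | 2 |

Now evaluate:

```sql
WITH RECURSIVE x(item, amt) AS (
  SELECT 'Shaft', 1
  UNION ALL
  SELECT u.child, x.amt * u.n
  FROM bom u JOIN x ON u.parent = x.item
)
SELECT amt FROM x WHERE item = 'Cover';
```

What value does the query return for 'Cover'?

Base: (Shaft, amt=1).
Iteration 1: components of {Shaft} -> Spring = 1*4 = 4.
Iteration 2: components of {Spring} -> Cover = 4*5 = 20.
Iteration 3: components of {Cover} -> Gear = 20*2 = 40.
Iteration 4: no further components; recursion stops.

20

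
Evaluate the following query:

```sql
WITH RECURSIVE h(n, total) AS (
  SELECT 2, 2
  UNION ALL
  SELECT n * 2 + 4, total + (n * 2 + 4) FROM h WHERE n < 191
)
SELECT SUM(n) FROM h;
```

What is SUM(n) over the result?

Base: n=2, total=2.
Iteration 1: 2 < 191 holds -> n = 2 * 2 + 4 = 8, total = 2 + 8 = 10.
Iteration 2: 8 < 191 holds -> n = 8 * 2 + 4 = 20, total = 10 + 20 = 30.
Iteration 3: 20 < 191 holds -> n = 20 * 2 + 4 = 44, total = 30 + 44 = 74.
Iteration 4: 44 < 191 holds -> n = 44 * 2 + 4 = 92, total = 74 + 92 = 166.
Iteration 5: 92 < 191 holds -> n = 92 * 2 + 4 = 188, total = 166 + 188 = 354.
Iteration 6: 188 < 191 holds -> n = 188 * 2 + 4 = 380, total = 354 + 380 = 734.
Iteration 7: 380 < 191 fails; recursion stops.
SUM(n) = 2 + 8 + 20 + 44 + 92 + 188 + 380 = 734.

734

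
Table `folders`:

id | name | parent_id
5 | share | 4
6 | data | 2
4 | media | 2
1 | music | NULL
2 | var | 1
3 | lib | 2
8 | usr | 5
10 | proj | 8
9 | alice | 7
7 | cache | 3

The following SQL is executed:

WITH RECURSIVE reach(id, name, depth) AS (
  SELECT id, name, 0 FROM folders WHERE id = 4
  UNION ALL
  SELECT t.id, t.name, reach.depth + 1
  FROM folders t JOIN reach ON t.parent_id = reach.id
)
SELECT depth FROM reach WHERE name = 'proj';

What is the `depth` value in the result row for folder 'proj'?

3

Base: id=4 (media) at depth 0.
Iteration 1: rows with parent_id in {4} -> share (id 5, depth 1).
Iteration 2: rows with parent_id in {5} -> usr (id 8, depth 2).
Iteration 3: rows with parent_id in {8} -> proj (id 10, depth 3).
Iteration 4: no rows with parent_id in {10}; recursion stops.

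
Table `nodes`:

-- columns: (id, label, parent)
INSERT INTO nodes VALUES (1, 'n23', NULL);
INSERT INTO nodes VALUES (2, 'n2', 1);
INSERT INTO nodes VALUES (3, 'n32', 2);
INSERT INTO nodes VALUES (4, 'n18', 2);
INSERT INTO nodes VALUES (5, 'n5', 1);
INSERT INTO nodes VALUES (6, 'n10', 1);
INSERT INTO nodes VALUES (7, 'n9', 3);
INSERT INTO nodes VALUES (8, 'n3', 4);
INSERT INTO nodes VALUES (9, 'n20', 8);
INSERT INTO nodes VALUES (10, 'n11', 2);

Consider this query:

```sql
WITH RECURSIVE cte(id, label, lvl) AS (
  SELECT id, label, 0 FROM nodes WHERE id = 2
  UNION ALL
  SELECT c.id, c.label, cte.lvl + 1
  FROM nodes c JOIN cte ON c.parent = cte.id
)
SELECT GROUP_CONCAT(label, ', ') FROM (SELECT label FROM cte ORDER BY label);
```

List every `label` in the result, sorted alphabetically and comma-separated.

Base: id=2 (n2) at lvl 0.
Iteration 1: rows with parent in {2} -> n32 (id 3, lvl 1), n18 (id 4, lvl 1), n11 (id 10, lvl 1).
Iteration 2: rows with parent in {3,4,10} -> n9 (id 7, lvl 2), n3 (id 8, lvl 2).
Iteration 3: rows with parent in {7,8} -> n20 (id 9, lvl 3).
Iteration 4: no rows with parent in {9}; recursion stops.

n11, n18, n2, n20, n3, n32, n9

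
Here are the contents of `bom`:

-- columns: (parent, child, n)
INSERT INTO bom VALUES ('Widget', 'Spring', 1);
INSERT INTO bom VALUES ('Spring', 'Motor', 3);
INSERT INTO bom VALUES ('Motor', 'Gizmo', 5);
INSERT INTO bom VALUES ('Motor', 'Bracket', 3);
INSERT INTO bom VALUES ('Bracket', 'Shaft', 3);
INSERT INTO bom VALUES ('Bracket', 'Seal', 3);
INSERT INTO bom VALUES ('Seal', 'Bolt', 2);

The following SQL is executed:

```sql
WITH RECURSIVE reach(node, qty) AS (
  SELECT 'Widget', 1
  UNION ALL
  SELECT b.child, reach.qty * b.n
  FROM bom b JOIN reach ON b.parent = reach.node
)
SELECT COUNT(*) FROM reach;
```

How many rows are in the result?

Base: (Widget, qty=1).
Iteration 1: components of {Widget} -> Spring = 1*1 = 1.
Iteration 2: components of {Spring} -> Motor = 1*3 = 3.
Iteration 3: components of {Motor} -> Bracket = 3*3 = 9, Gizmo = 3*5 = 15.
Iteration 4: components of {Bracket,Gizmo} -> Seal = 9*3 = 27, Shaft = 9*3 = 27.
Iteration 5: components of {Seal,Shaft} -> Bolt = 27*2 = 54.
Iteration 6: no further components; recursion stops.
Total rows emitted: 8.

8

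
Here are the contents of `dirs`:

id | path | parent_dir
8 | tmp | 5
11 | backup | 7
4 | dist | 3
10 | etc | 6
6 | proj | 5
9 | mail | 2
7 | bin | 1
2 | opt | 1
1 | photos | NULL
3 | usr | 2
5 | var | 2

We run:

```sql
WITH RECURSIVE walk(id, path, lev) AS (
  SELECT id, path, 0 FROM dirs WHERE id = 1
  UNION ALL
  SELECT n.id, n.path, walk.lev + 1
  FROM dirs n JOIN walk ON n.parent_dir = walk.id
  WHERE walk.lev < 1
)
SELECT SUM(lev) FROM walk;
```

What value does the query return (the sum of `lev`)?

Base: id=1 (photos) at lev 0.
Iteration 1: rows with parent_dir in {1} -> opt (id 2, lev 1), bin (id 7, lev 1).
Iteration 2: lev < 1 fails for all current rows; recursion stops.
SUM(lev) = 0 + 1 + 1 = 2.

2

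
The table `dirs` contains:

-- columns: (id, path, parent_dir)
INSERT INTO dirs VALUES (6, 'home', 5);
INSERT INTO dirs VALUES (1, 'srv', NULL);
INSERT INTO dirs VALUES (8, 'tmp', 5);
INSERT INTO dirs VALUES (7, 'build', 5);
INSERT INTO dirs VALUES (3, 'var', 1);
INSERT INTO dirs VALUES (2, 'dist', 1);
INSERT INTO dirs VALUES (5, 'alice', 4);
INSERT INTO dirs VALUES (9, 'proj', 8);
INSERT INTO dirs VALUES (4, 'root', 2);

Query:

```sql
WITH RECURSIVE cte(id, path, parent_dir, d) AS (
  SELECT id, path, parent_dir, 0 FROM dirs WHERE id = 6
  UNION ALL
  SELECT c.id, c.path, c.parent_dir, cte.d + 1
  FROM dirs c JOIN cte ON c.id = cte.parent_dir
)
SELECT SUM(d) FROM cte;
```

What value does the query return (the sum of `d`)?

Base: id=6 (home), parent_dir=5, d 0.
Iteration 1: join on id=5 -> alice (id 5, parent_dir=4, d 1).
Iteration 2: join on id=4 -> root (id 4, parent_dir=2, d 2).
Iteration 3: join on id=2 -> dist (id 2, parent_dir=1, d 3).
Iteration 4: join on id=1 -> srv (id 1, parent_dir=NULL, d 4).
Iteration 5: parent_dir is NULL; no match; recursion stops.
SUM(d) = 0 + 1 + 2 + 3 + 4 = 10.

10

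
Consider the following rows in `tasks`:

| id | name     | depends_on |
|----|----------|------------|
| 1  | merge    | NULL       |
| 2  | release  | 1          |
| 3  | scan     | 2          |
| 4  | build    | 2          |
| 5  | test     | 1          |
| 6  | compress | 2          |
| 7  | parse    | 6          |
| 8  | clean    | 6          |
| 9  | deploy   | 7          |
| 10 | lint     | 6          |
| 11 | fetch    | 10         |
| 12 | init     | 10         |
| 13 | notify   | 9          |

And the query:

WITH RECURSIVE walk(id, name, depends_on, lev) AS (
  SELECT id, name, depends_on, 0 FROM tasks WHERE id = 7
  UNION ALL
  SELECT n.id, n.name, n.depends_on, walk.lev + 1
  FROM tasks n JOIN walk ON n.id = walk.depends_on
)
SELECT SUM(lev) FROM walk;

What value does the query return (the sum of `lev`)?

6

Base: id=7 (parse), depends_on=6, lev 0.
Iteration 1: join on id=6 -> compress (id 6, depends_on=2, lev 1).
Iteration 2: join on id=2 -> release (id 2, depends_on=1, lev 2).
Iteration 3: join on id=1 -> merge (id 1, depends_on=NULL, lev 3).
Iteration 4: depends_on is NULL; no match; recursion stops.
SUM(lev) = 0 + 1 + 2 + 3 = 6.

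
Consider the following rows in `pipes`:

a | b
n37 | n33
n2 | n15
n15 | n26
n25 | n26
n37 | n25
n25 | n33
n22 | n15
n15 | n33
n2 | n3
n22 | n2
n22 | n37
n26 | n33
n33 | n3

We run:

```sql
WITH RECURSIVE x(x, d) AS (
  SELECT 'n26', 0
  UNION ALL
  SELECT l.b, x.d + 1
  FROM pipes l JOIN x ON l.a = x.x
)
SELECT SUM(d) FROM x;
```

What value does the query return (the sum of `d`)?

Base: (n26, d=0).
Iteration 1: edges from {n26} -> (n33, d=1).
Iteration 2: edges from {n33} -> (n3, d=2).
Iteration 3: no outgoing edges from {n3}; recursion stops.
SUM(d) = 0 + 1 + 2 = 3.

3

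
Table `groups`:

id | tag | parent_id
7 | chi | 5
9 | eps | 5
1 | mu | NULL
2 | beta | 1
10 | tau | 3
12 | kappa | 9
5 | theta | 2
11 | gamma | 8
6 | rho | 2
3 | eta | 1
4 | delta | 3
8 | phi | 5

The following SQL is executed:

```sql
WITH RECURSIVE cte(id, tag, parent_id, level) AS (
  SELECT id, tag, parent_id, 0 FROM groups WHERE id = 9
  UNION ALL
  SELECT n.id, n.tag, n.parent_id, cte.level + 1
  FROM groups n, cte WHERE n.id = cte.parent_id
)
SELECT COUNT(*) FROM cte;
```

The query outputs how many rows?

4

Base: id=9 (eps), parent_id=5, level 0.
Iteration 1: join on id=5 -> theta (id 5, parent_id=2, level 1).
Iteration 2: join on id=2 -> beta (id 2, parent_id=1, level 2).
Iteration 3: join on id=1 -> mu (id 1, parent_id=NULL, level 3).
Iteration 4: parent_id is NULL; no match; recursion stops.
Total rows emitted: 4.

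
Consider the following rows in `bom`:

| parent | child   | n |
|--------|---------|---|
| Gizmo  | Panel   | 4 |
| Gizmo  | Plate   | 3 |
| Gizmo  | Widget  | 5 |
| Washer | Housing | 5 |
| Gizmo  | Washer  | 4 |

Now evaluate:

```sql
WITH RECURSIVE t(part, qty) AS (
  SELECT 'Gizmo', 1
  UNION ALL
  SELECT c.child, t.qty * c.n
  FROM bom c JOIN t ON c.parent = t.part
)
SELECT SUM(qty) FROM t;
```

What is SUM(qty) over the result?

Base: (Gizmo, qty=1).
Iteration 1: components of {Gizmo} -> Panel = 1*4 = 4, Plate = 1*3 = 3, Washer = 1*4 = 4, Widget = 1*5 = 5.
Iteration 2: components of {Panel,Plate,Washer,Widget} -> Housing = 4*5 = 20.
Iteration 3: no further components; recursion stops.
SUM(qty) = 1 + 5 + 4 + 4 + 3 + 20 = 37.

37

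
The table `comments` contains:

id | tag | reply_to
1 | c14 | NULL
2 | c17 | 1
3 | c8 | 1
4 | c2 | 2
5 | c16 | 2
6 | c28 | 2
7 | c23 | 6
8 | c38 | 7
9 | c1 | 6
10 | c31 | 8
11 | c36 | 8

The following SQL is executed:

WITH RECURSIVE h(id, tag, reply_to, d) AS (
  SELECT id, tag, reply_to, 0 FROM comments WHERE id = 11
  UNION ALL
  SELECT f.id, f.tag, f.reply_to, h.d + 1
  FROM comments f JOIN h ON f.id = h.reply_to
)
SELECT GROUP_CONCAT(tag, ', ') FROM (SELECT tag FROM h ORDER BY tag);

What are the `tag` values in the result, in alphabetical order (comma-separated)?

Base: id=11 (c36), reply_to=8, d 0.
Iteration 1: join on id=8 -> c38 (id 8, reply_to=7, d 1).
Iteration 2: join on id=7 -> c23 (id 7, reply_to=6, d 2).
Iteration 3: join on id=6 -> c28 (id 6, reply_to=2, d 3).
Iteration 4: join on id=2 -> c17 (id 2, reply_to=1, d 4).
Iteration 5: join on id=1 -> c14 (id 1, reply_to=NULL, d 5).
Iteration 6: reply_to is NULL; no match; recursion stops.

c14, c17, c23, c28, c36, c38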